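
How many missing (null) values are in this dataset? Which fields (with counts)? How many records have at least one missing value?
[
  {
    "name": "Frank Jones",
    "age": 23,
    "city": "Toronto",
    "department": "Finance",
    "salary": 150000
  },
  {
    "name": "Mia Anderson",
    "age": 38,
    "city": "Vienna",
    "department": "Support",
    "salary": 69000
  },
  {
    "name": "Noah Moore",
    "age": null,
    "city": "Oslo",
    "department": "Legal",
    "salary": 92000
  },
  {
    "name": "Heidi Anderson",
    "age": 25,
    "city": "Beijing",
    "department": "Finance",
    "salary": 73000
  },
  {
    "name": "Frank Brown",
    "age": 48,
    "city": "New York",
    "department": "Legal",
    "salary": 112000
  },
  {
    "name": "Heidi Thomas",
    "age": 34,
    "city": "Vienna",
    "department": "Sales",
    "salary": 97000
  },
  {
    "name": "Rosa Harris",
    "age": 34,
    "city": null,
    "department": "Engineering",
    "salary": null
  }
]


Checking for missing (null) values in 7 records:

  Frank Jones: complete
  Mia Anderson: complete
  Noah Moore: age
  Heidi Anderson: complete
  Frank Brown: complete
  Heidi Thomas: complete
  Rosa Harris: city, salary

Per field:
  name: 0 missing
  age: 1 missing
  city: 1 missing
  department: 0 missing
  salary: 1 missing

Total missing values: 3
Records with any missing: 2

3 missing values (age: 1, city: 1, salary: 1); 2 incomplete records


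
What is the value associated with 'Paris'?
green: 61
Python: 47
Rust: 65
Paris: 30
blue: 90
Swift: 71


Looking up key 'Paris'
Value: 30

30


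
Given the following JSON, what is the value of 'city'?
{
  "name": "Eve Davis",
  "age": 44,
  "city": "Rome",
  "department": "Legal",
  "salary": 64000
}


Looking up field 'city'
Value: Rome

Rome


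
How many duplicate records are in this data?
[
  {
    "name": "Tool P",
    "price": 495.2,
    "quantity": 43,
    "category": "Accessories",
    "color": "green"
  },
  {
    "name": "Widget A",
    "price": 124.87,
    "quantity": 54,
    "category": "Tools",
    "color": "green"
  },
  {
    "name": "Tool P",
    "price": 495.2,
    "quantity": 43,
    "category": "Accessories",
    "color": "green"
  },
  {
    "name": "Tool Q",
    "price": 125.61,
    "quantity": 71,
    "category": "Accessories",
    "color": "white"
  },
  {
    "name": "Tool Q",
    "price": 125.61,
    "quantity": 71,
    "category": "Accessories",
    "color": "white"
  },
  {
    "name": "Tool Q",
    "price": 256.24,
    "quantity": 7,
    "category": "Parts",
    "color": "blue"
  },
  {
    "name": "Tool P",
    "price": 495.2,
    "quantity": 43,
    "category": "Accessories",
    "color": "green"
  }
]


Checking 7 records for duplicates:

  Row 1: Tool P ($495.2, qty 43)
  Row 2: Widget A ($124.87, qty 54)
  Row 3: Tool P ($495.2, qty 43) <-- DUPLICATE
  Row 4: Tool Q ($125.61, qty 71)
  Row 5: Tool Q ($125.61, qty 71) <-- DUPLICATE
  Row 6: Tool Q ($256.24, qty 7)
  Row 7: Tool P ($495.2, qty 43) <-- DUPLICATE

Duplicates found: 3
Unique records: 4

3 duplicates, 4 unique


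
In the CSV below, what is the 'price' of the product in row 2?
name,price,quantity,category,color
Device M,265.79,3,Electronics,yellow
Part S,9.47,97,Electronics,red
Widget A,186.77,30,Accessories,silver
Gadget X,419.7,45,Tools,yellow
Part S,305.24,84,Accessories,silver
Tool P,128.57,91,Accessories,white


Query: Row 2 ('Part S'), column 'price'
Value: 9.47

9.47


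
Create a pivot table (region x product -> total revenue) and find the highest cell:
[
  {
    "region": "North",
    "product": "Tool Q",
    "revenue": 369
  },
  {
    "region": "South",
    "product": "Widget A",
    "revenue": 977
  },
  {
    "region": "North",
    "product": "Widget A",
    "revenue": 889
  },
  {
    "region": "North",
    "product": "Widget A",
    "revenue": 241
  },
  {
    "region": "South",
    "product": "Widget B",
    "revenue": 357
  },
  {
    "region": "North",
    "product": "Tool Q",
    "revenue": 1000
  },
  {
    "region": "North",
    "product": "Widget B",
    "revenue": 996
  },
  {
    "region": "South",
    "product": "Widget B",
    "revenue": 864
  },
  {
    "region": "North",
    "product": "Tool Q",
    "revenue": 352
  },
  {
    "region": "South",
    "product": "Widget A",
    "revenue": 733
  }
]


Pivot: region (rows) x product (columns) -> total revenue

     Tool Q        Widget A      Widget B    
North         1721          1130           996  
South            0          1710          1221  

Highest: North / Tool Q = $1721

North / Tool Q = $1721


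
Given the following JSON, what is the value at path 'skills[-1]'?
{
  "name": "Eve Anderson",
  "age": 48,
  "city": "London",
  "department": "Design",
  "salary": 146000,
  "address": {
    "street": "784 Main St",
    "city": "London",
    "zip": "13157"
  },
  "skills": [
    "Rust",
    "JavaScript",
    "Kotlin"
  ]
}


Query: skills[-1]
Path: skills -> last element
Value: Kotlin

Kotlin


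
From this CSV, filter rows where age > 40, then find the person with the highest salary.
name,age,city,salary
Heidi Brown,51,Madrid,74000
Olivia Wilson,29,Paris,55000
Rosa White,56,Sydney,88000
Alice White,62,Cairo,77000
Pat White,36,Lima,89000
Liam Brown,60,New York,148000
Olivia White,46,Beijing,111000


Filter: age > 40
Sort by: salary (descending)

Filtered records (5):
  Liam Brown, age 60, salary $148000
  Olivia White, age 46, salary $111000
  Rosa White, age 56, salary $88000
  Alice White, age 62, salary $77000
  Heidi Brown, age 51, salary $74000

Highest salary: Liam Brown ($148000)

Liam Brown


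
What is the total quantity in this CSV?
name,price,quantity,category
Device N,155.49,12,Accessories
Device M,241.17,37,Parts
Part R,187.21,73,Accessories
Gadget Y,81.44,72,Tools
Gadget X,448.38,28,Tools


Computing total quantity:
Values: [12, 37, 73, 72, 28]
Sum = 222

222


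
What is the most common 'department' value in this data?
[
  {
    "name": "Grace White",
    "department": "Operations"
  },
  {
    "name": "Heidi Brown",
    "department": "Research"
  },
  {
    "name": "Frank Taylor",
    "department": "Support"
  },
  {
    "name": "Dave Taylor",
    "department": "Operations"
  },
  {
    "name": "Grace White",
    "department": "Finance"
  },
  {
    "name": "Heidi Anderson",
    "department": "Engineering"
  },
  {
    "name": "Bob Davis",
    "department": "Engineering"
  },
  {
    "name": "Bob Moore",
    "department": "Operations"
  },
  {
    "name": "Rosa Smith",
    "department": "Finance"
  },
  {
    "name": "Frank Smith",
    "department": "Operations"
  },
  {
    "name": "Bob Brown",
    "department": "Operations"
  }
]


Counting 'department' values across 11 records:

  Operations: 5 #####
  Finance: 2 ##
  Engineering: 2 ##
  Research: 1 #
  Support: 1 #

Most common: Operations (5 times)

Operations (5 times)


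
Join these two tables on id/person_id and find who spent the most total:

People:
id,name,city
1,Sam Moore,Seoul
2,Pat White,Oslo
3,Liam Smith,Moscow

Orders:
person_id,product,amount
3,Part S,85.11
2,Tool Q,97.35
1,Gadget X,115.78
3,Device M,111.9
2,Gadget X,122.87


Join on: people.id = orders.person_id

Joined rows:
  Liam Smith (Moscow) bought Part S for $85.11
  Pat White (Oslo) bought Tool Q for $97.35
  Sam Moore (Seoul) bought Gadget X for $115.78
  Liam Smith (Moscow) bought Device M for $111.9
  Pat White (Oslo) bought Gadget X for $122.87

Total per person:
  Pat White: $220.22
  Liam Smith: $197.01
  Sam Moore: $115.78

Top spender: Pat White ($220.22)

Pat White ($220.22)


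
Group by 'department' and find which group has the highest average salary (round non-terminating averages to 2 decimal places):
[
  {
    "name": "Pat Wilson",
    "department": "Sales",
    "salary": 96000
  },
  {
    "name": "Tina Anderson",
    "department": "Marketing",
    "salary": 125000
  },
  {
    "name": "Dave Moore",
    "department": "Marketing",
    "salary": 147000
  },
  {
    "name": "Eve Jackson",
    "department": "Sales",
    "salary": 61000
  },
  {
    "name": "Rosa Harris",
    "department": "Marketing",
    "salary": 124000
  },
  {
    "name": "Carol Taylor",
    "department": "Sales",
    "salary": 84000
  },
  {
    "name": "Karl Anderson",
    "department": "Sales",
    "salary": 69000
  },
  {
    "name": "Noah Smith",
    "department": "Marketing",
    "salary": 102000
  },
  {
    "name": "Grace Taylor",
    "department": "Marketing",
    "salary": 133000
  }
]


Group by: department

Groups:
  Marketing: 5 people, avg salary = 631000/5 = $126200
  Sales: 4 people, avg salary = 310000/4 = $77500

Highest average salary: Marketing ($126200)

Marketing ($126200)


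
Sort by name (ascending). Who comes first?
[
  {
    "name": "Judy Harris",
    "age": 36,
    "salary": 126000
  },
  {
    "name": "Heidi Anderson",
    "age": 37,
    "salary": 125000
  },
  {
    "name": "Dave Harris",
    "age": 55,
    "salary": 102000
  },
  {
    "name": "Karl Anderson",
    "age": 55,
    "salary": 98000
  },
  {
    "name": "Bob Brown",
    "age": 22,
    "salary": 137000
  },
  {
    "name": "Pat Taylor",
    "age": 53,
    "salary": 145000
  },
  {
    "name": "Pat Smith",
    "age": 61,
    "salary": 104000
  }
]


Sort by: name (ascending)

Sorted order:
  1. Bob Brown (name = Bob Brown)
  2. Dave Harris (name = Dave Harris)
  3. Heidi Anderson (name = Heidi Anderson)
  4. Judy Harris (name = Judy Harris)
  5. Karl Anderson (name = Karl Anderson)
  6. Pat Smith (name = Pat Smith)
  7. Pat Taylor (name = Pat Taylor)

First: Bob Brown

Bob Brown


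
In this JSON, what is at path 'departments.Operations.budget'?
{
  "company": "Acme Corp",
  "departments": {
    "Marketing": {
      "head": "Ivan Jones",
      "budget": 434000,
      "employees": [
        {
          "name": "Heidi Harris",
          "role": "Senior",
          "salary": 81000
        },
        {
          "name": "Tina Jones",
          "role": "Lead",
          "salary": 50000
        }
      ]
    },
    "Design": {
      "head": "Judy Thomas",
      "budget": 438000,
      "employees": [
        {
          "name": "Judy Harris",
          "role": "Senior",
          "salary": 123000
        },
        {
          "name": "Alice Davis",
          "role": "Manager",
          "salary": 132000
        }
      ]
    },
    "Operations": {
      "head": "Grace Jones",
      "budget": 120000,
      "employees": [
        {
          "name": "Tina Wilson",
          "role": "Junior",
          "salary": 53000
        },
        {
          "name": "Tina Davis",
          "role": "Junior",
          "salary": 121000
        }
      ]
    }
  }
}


Path: departments.Operations.budget

Navigate:
  -> departments
  -> Operations
  -> budget = 120000

120000


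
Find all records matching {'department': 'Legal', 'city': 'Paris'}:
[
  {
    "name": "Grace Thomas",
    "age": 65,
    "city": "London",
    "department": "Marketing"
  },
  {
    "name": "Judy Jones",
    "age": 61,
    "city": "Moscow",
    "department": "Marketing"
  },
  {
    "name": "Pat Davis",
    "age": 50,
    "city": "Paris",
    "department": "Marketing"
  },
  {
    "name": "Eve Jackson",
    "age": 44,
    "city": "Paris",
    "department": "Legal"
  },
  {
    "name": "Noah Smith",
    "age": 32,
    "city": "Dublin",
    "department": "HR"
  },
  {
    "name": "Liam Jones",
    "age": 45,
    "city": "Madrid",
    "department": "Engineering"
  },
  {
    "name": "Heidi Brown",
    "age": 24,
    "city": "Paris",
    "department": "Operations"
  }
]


Search criteria: {'department': 'Legal', 'city': 'Paris'}

Checking 7 records:
  Grace Thomas: {department: Marketing, city: London}
  Judy Jones: {department: Marketing, city: Moscow}
  Pat Davis: {department: Marketing, city: Paris}
  Eve Jackson: {department: Legal, city: Paris} <-- MATCH
  Noah Smith: {department: HR, city: Dublin}
  Liam Jones: {department: Engineering, city: Madrid}
  Heidi Brown: {department: Operations, city: Paris}

Matches: ["Eve Jackson"]

["Eve Jackson"]


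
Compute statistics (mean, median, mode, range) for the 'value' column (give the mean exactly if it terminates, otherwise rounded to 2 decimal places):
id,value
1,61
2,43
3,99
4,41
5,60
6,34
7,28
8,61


Data: [61, 43, 99, 41, 60, 34, 28, 61]
Count: 8
Sum: 427
Mean: 427/8 = 53.375
Sorted: [28, 34, 41, 43, 60, 61, 61, 99]
Median: 51.5
Mode: 61 (2 times)
Range: 99 - 28 = 71
Min: 28, Max: 99

mean=53.375, median=51.5, mode=61, range=71


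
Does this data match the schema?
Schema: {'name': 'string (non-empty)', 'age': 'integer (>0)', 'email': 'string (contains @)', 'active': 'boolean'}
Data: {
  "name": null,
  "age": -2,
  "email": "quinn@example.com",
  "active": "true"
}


Validating each field against schema:
  name: FAIL (null is not a string)
  age: FAIL (-2 is not > 0)
  email: OK (string with @)
  active: FAIL ("true" is not a boolean)

Result: INVALID (3 errors: name, age, active)

INVALID (3 errors: name, age, active)


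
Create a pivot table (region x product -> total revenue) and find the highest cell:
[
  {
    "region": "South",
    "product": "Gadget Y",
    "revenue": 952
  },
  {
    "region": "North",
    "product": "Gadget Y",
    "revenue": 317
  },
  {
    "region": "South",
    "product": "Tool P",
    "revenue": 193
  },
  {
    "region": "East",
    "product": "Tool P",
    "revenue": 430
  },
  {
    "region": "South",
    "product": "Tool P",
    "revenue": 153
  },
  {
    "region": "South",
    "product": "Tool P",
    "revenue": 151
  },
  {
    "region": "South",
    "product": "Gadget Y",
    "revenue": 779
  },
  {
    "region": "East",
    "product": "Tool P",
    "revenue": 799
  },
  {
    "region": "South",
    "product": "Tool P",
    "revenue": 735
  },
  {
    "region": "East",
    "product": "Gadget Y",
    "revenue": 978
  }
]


Pivot: region (rows) x product (columns) -> total revenue

     Gadget Y      Tool P      
East           978          1229  
North          317             0  
South         1731          1232  

Highest: South / Gadget Y = $1731

South / Gadget Y = $1731


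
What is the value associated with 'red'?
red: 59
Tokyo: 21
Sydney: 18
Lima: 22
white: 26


Looking up key 'red'
Value: 59

59


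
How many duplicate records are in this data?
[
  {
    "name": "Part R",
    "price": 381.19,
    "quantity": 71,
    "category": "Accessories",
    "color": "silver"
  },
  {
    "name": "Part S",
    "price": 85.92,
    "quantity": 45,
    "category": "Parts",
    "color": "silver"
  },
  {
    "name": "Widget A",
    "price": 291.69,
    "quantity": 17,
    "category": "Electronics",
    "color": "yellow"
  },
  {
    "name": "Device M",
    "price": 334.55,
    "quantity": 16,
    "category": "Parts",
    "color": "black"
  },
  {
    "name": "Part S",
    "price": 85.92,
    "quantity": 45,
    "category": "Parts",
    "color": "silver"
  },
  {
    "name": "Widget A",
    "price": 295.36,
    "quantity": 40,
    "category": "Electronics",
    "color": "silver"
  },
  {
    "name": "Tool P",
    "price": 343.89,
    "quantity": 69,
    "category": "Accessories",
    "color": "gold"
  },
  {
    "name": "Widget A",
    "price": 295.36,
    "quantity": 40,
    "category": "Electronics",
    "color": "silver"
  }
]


Checking 8 records for duplicates:

  Row 1: Part R ($381.19, qty 71)
  Row 2: Part S ($85.92, qty 45)
  Row 3: Widget A ($291.69, qty 17)
  Row 4: Device M ($334.55, qty 16)
  Row 5: Part S ($85.92, qty 45) <-- DUPLICATE
  Row 6: Widget A ($295.36, qty 40)
  Row 7: Tool P ($343.89, qty 69)
  Row 8: Widget A ($295.36, qty 40) <-- DUPLICATE

Duplicates found: 2
Unique records: 6

2 duplicates, 6 unique


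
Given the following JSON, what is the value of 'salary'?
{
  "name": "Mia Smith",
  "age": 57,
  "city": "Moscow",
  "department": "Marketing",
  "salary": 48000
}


Looking up field 'salary'
Value: 48000

48000


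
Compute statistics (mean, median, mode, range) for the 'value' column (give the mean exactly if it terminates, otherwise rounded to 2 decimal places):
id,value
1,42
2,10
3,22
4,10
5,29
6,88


Data: [42, 10, 22, 10, 29, 88]
Count: 6
Sum: 201
Mean: 201/6 = 33.5
Sorted: [10, 10, 22, 29, 42, 88]
Median: 25.5
Mode: 10 (2 times)
Range: 88 - 10 = 78
Min: 10, Max: 88

mean=33.5, median=25.5, mode=10, range=78


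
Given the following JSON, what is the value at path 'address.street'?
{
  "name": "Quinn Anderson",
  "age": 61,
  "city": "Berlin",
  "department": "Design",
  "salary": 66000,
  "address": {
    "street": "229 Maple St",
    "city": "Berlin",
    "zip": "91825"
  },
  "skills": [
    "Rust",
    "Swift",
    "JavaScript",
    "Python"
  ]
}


Query: address.street
Path: address -> street
Value: 229 Maple St

229 Maple St


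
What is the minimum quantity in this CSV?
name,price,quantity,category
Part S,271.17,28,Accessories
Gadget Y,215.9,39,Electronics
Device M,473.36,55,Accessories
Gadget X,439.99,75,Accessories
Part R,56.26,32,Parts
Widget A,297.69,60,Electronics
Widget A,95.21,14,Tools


Computing minimum quantity:
Values: [28, 39, 55, 75, 32, 60, 14]
Min = 14

14


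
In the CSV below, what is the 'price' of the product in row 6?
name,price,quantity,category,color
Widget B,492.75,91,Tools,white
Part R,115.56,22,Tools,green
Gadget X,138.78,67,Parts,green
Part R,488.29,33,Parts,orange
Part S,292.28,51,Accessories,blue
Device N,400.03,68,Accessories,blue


Query: Row 6 ('Device N'), column 'price'
Value: 400.03

400.03


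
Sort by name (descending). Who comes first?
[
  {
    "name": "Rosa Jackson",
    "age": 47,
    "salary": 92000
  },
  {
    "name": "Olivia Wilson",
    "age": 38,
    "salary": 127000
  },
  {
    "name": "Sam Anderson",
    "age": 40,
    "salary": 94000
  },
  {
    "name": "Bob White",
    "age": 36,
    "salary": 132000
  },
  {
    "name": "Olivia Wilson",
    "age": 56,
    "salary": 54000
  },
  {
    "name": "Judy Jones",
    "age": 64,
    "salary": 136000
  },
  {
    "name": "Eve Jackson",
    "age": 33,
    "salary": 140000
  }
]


Sort by: name (descending)

Sorted order:
  1. Sam Anderson (name = Sam Anderson)
  2. Rosa Jackson (name = Rosa Jackson)
  3. Olivia Wilson (name = Olivia Wilson)
  4. Olivia Wilson (name = Olivia Wilson)
  5. Judy Jones (name = Judy Jones)
  6. Eve Jackson (name = Eve Jackson)
  7. Bob White (name = Bob White)

First: Sam Anderson

Sam Anderson


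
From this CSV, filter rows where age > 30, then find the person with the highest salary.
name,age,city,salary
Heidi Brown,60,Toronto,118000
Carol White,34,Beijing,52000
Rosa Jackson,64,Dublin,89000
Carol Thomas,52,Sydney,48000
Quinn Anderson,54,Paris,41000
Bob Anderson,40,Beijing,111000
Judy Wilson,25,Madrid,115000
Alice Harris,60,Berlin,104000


Filter: age > 30
Sort by: salary (descending)

Filtered records (7):
  Heidi Brown, age 60, salary $118000
  Bob Anderson, age 40, salary $111000
  Alice Harris, age 60, salary $104000
  Rosa Jackson, age 64, salary $89000
  Carol White, age 34, salary $52000
  Carol Thomas, age 52, salary $48000
  Quinn Anderson, age 54, salary $41000

Highest salary: Heidi Brown ($118000)

Heidi Brown


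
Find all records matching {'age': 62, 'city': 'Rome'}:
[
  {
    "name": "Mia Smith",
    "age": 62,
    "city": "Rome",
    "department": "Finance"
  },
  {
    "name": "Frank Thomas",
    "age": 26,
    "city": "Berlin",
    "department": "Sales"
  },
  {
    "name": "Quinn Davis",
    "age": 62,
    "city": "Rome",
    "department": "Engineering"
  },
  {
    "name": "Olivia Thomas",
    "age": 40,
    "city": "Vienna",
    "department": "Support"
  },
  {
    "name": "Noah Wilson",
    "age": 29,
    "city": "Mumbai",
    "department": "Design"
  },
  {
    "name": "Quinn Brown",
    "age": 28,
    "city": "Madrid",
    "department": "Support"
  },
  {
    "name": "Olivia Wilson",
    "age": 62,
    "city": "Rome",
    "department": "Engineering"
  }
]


Search criteria: {'age': 62, 'city': 'Rome'}

Checking 7 records:
  Mia Smith: {age: 62, city: Rome} <-- MATCH
  Frank Thomas: {age: 26, city: Berlin}
  Quinn Davis: {age: 62, city: Rome} <-- MATCH
  Olivia Thomas: {age: 40, city: Vienna}
  Noah Wilson: {age: 29, city: Mumbai}
  Quinn Brown: {age: 28, city: Madrid}
  Olivia Wilson: {age: 62, city: Rome} <-- MATCH

Matches: ["Mia Smith", "Quinn Davis", "Olivia Wilson"]

["Mia Smith", "Quinn Davis", "Olivia Wilson"]


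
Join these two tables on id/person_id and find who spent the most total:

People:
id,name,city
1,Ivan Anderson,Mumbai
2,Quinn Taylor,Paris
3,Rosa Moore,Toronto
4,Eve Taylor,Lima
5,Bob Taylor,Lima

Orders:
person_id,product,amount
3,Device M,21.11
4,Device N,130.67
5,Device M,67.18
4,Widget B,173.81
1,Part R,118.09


Join on: people.id = orders.person_id

Joined rows:
  Rosa Moore (Toronto) bought Device M for $21.11
  Eve Taylor (Lima) bought Device N for $130.67
  Bob Taylor (Lima) bought Device M for $67.18
  Eve Taylor (Lima) bought Widget B for $173.81
  Ivan Anderson (Mumbai) bought Part R for $118.09

Total per person:
  Eve Taylor: $304.48
  Ivan Anderson: $118.09
  Bob Taylor: $67.18
  Rosa Moore: $21.11

Top spender: Eve Taylor ($304.48)

Eve Taylor ($304.48)


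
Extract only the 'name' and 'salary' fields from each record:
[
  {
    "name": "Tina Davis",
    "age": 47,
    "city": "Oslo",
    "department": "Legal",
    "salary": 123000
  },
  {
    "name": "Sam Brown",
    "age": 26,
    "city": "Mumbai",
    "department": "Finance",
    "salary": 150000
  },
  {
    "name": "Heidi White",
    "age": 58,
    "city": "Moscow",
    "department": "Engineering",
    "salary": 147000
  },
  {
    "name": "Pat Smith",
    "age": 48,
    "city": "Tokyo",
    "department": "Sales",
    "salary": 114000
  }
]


Original: 4 records with fields: name, age, city, department, salary
Keep: ['name', 'salary']
Drop: ['age', 'city', 'department']
Result: 4 records, 2 fields each

[
  {
    "name": "Tina Davis",
    "salary": 123000
  },
  {
    "name": "Sam Brown",
    "salary": 150000
  },
  {
    "name": "Heidi White",
    "salary": 147000
  },
  {
    "name": "Pat Smith",
    "salary": 114000
  }
]


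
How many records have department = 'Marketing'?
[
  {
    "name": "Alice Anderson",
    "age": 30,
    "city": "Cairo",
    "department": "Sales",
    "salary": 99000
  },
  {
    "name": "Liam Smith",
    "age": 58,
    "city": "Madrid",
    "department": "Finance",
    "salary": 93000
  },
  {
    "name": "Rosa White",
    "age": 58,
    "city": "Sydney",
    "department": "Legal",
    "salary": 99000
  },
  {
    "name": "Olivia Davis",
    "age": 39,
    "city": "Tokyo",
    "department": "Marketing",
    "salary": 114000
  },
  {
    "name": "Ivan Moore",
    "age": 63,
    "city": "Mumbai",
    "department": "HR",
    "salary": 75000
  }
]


Data: 5 records
Condition: department = 'Marketing'

Checking each record:
  Alice Anderson: Sales
  Liam Smith: Finance
  Rosa White: Legal
  Olivia Davis: Marketing MATCH
  Ivan Moore: HR

Count: 1

1


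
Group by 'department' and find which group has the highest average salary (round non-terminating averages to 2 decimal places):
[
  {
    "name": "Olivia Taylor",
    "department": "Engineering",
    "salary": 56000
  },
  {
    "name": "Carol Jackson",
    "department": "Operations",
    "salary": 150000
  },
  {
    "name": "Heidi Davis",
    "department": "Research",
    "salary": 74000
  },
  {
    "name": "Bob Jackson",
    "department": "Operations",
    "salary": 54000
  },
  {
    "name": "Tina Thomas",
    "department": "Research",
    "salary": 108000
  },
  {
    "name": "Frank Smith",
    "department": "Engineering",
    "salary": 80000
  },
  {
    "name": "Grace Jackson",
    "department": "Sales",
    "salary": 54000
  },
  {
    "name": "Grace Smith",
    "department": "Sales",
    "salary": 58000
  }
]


Group by: department

Groups:
  Engineering: 2 people, avg salary = 136000/2 = $68000
  Operations: 2 people, avg salary = 204000/2 = $102000
  Research: 2 people, avg salary = 182000/2 = $91000
  Sales: 2 people, avg salary = 112000/2 = $56000

Highest average salary: Operations ($102000)

Operations ($102000)


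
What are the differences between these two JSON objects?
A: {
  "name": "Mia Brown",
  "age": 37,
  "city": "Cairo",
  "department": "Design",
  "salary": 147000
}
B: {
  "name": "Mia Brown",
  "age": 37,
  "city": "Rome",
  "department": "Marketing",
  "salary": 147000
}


Comparing each field (in key order):
  name: same
  age: same
  city: DIFFERENT
  department: DIFFERENT
  salary: same
Differences:
  city: Cairo -> Rome
  department: Design -> Marketing

2 field(s) changed

2 changes: city, department


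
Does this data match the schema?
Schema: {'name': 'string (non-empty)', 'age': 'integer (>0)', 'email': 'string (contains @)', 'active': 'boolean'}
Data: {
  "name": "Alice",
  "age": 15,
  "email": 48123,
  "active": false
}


Validating each field against schema:
  name: OK (non-empty string)
  age: OK (positive integer)
  email: FAIL (48123 is not a string)
  active: OK (boolean)

Result: INVALID (1 error: email)

INVALID (1 error: email)


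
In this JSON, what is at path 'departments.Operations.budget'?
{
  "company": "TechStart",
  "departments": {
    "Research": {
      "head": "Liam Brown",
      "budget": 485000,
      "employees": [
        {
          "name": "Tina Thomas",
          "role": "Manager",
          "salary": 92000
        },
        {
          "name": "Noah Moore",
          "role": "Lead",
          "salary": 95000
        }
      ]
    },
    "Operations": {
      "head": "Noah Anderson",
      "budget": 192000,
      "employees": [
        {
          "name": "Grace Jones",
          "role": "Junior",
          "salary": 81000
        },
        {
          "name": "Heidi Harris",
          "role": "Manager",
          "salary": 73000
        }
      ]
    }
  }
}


Path: departments.Operations.budget

Navigate:
  -> departments
  -> Operations
  -> budget = 192000

192000


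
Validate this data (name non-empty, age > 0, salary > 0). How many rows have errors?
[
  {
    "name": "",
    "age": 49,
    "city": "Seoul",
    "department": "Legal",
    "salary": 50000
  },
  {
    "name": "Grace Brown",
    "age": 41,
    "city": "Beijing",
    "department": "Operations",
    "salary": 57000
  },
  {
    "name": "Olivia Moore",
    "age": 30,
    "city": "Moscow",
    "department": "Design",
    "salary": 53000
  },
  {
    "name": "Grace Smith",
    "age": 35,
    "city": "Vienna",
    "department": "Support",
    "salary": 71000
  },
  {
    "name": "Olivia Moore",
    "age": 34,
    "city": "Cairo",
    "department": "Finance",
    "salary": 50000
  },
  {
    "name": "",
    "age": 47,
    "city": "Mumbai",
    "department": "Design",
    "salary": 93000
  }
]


Validating 6 records:
Rules: name non-empty, age > 0, salary > 0

  Row 1 (???): empty name
  Row 2 (Grace Brown): OK
  Row 3 (Olivia Moore): OK
  Row 4 (Grace Smith): OK
  Row 5 (Olivia Moore): OK
  Row 6 (???): empty name

Total errors: 2

2 errors


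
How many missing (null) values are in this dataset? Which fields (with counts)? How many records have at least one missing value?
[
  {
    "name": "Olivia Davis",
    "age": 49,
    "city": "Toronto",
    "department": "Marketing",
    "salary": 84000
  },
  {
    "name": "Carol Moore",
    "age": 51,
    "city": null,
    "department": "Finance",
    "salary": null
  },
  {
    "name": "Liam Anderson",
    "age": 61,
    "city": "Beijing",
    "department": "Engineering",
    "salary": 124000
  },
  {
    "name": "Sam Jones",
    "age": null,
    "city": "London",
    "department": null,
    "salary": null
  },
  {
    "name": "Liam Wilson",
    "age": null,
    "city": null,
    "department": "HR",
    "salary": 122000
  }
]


Checking for missing (null) values in 5 records:

  Olivia Davis: complete
  Carol Moore: city, salary
  Liam Anderson: complete
  Sam Jones: age, department, salary
  Liam Wilson: age, city

Per field:
  name: 0 missing
  age: 2 missing
  city: 2 missing
  department: 1 missing
  salary: 2 missing

Total missing values: 7
Records with any missing: 3

7 missing values (age: 2, city: 2, department: 1, salary: 2); 3 incomplete records


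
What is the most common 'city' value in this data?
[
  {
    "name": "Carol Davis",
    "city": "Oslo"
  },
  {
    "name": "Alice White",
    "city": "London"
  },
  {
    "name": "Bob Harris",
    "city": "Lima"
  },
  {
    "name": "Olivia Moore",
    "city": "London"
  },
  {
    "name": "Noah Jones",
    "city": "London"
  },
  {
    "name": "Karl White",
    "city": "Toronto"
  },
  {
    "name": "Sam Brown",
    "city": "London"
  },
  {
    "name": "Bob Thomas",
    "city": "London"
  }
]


Counting 'city' values across 8 records:

  London: 5 #####
  Oslo: 1 #
  Lima: 1 #
  Toronto: 1 #

Most common: London (5 times)

London (5 times)


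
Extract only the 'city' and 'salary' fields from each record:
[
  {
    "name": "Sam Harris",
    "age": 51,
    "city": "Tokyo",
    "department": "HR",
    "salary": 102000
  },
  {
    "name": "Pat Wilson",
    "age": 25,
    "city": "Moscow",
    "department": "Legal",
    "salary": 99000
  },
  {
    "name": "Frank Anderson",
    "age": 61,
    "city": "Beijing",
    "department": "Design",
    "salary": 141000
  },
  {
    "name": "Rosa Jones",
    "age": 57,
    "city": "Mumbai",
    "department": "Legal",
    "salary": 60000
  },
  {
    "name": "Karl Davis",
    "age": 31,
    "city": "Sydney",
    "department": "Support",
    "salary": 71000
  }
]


Original: 5 records with fields: name, age, city, department, salary
Keep: ['city', 'salary']
Drop: ['name', 'age', 'department']
Result: 5 records, 2 fields each

[
  {
    "city": "Tokyo",
    "salary": 102000
  },
  {
    "city": "Moscow",
    "salary": 99000
  },
  {
    "city": "Beijing",
    "salary": 141000
  },
  {
    "city": "Mumbai",
    "salary": 60000
  },
  {
    "city": "Sydney",
    "salary": 71000
  }
]


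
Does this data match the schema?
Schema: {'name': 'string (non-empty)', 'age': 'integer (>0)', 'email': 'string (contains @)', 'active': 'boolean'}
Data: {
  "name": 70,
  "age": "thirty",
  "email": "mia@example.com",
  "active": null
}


Validating each field against schema:
  name: FAIL (70 is not a string)
  age: FAIL ("thirty" is not an integer)
  email: OK (string with @)
  active: FAIL (null is not a boolean)

Result: INVALID (3 errors: name, age, active)

INVALID (3 errors: name, age, active)


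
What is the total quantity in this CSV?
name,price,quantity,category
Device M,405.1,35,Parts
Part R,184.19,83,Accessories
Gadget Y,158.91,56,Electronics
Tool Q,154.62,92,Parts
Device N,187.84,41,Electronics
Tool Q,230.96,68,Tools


Computing total quantity:
Values: [35, 83, 56, 92, 41, 68]
Sum = 375

375


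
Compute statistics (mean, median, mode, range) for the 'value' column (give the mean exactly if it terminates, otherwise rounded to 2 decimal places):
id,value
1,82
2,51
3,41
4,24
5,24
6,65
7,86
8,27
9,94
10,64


Data: [82, 51, 41, 24, 24, 65, 86, 27, 94, 64]
Count: 10
Sum: 558
Mean: 558/10 = 55.8
Sorted: [24, 24, 27, 41, 51, 64, 65, 82, 86, 94]
Median: 57.5
Mode: 24 (2 times)
Range: 94 - 24 = 70
Min: 24, Max: 94

mean=55.8, median=57.5, mode=24, range=70


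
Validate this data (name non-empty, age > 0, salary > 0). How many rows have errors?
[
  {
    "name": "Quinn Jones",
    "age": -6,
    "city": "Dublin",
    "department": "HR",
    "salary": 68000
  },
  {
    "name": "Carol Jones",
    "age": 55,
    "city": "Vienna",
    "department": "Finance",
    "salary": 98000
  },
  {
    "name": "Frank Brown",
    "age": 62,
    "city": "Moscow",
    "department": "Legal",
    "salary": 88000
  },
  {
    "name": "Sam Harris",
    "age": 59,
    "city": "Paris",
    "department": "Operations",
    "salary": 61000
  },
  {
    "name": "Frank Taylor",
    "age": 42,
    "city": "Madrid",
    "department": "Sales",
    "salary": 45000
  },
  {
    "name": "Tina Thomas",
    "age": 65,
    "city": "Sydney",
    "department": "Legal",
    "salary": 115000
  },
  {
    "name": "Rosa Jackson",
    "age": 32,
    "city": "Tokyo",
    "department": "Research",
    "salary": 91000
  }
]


Validating 7 records:
Rules: name non-empty, age > 0, salary > 0

  Row 1 (Quinn Jones): negative age: -6
  Row 2 (Carol Jones): OK
  Row 3 (Frank Brown): OK
  Row 4 (Sam Harris): OK
  Row 5 (Frank Taylor): OK
  Row 6 (Tina Thomas): OK
  Row 7 (Rosa Jackson): OK

Total errors: 1

1 errors


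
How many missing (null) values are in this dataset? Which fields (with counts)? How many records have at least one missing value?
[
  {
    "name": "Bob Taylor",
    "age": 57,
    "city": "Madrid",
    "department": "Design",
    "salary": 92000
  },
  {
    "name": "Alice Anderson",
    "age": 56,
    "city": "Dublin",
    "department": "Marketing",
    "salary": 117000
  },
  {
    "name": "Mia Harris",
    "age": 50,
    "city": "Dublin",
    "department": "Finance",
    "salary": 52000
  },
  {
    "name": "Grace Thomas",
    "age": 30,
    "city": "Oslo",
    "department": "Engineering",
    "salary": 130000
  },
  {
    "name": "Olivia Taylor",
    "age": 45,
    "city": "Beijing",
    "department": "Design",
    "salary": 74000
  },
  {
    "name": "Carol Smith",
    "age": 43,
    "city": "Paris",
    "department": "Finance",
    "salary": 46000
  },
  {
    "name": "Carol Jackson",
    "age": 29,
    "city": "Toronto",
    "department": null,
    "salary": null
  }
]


Checking for missing (null) values in 7 records:

  Bob Taylor: complete
  Alice Anderson: complete
  Mia Harris: complete
  Grace Thomas: complete
  Olivia Taylor: complete
  Carol Smith: complete
  Carol Jackson: department, salary

Per field:
  name: 0 missing
  age: 0 missing
  city: 0 missing
  department: 1 missing
  salary: 1 missing

Total missing values: 2
Records with any missing: 1

2 missing values (department: 1, salary: 1); 1 incomplete records


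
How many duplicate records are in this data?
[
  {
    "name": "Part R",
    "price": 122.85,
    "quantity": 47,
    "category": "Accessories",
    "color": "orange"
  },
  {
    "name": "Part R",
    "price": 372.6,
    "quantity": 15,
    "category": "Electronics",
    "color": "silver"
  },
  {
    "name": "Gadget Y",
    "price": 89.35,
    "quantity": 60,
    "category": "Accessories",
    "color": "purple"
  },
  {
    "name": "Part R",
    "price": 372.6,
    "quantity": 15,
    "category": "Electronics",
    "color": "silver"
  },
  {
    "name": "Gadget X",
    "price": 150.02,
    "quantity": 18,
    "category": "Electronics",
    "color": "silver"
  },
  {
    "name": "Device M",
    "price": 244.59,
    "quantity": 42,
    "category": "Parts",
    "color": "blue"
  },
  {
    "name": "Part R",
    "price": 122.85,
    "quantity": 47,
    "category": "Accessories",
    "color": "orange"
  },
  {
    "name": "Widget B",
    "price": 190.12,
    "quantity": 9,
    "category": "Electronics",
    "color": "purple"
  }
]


Checking 8 records for duplicates:

  Row 1: Part R ($122.85, qty 47)
  Row 2: Part R ($372.6, qty 15)
  Row 3: Gadget Y ($89.35, qty 60)
  Row 4: Part R ($372.6, qty 15) <-- DUPLICATE
  Row 5: Gadget X ($150.02, qty 18)
  Row 6: Device M ($244.59, qty 42)
  Row 7: Part R ($122.85, qty 47) <-- DUPLICATE
  Row 8: Widget B ($190.12, qty 9)

Duplicates found: 2
Unique records: 6

2 duplicates, 6 unique


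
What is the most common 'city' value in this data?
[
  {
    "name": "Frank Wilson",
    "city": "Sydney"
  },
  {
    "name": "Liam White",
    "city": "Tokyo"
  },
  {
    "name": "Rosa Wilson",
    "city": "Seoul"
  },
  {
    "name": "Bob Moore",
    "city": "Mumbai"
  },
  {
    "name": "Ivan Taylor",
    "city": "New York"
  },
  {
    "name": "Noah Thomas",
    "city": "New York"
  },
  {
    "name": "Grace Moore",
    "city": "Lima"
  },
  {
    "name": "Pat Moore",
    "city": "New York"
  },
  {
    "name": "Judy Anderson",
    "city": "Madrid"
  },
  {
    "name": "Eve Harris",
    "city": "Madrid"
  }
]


Counting 'city' values across 10 records:

  New York: 3 ###
  Madrid: 2 ##
  Sydney: 1 #
  Tokyo: 1 #
  Seoul: 1 #
  Mumbai: 1 #
  Lima: 1 #

Most common: New York (3 times)

New York (3 times)


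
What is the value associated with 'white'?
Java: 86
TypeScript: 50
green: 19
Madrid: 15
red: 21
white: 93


Looking up key 'white'
Value: 93

93


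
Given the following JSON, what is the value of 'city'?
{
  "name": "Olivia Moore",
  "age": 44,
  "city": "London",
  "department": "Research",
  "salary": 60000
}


Looking up field 'city'
Value: London

London


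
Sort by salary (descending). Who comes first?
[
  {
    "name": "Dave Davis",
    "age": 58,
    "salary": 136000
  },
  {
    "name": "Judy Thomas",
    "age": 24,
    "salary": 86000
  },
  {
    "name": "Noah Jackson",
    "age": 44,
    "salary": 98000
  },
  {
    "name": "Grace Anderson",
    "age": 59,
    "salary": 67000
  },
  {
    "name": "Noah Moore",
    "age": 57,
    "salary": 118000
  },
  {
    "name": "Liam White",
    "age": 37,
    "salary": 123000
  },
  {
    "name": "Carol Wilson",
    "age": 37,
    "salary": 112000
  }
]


Sort by: salary (descending)

Sorted order:
  1. Dave Davis (salary = 136000)
  2. Liam White (salary = 123000)
  3. Noah Moore (salary = 118000)
  4. Carol Wilson (salary = 112000)
  5. Noah Jackson (salary = 98000)
  6. Judy Thomas (salary = 86000)
  7. Grace Anderson (salary = 67000)

First: Dave Davis

Dave Davis


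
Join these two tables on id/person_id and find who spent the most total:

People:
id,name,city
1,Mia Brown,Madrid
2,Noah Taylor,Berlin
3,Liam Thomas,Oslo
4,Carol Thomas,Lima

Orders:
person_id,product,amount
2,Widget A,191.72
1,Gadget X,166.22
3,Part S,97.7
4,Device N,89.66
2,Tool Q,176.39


Join on: people.id = orders.person_id

Joined rows:
  Noah Taylor (Berlin) bought Widget A for $191.72
  Mia Brown (Madrid) bought Gadget X for $166.22
  Liam Thomas (Oslo) bought Part S for $97.7
  Carol Thomas (Lima) bought Device N for $89.66
  Noah Taylor (Berlin) bought Tool Q for $176.39

Total per person:
  Noah Taylor: $368.11
  Mia Brown: $166.22
  Liam Thomas: $97.70
  Carol Thomas: $89.66

Top spender: Noah Taylor ($368.11)

Noah Taylor ($368.11)


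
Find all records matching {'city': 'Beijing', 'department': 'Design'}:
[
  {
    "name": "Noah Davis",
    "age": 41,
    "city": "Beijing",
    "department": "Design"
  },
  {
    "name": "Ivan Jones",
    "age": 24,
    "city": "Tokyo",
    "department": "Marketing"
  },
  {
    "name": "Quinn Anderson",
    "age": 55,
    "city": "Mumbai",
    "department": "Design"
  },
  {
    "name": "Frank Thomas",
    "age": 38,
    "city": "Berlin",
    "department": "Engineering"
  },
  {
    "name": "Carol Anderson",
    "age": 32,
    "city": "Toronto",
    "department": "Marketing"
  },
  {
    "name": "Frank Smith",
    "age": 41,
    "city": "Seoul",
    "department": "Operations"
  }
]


Search criteria: {'city': 'Beijing', 'department': 'Design'}

Checking 6 records:
  Noah Davis: {city: Beijing, department: Design} <-- MATCH
  Ivan Jones: {city: Tokyo, department: Marketing}
  Quinn Anderson: {city: Mumbai, department: Design}
  Frank Thomas: {city: Berlin, department: Engineering}
  Carol Anderson: {city: Toronto, department: Marketing}
  Frank Smith: {city: Seoul, department: Operations}

Matches: ["Noah Davis"]

["Noah Davis"]


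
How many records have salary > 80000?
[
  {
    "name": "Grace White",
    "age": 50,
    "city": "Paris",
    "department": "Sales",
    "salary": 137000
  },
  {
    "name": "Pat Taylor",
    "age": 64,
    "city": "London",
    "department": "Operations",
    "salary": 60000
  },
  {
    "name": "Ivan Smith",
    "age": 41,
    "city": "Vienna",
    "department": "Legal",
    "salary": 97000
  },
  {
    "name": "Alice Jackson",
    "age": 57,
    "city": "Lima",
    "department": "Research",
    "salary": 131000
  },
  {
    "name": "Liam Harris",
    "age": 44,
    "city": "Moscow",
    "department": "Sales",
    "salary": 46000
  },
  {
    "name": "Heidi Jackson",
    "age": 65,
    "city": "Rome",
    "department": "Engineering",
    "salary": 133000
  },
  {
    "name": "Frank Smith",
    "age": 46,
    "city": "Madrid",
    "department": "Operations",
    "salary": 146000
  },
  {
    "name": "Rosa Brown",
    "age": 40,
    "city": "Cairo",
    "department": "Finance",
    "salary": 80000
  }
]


Data: 8 records
Condition: salary > 80000

Checking each record:
  Grace White: 137000 MATCH
  Pat Taylor: 60000
  Ivan Smith: 97000 MATCH
  Alice Jackson: 131000 MATCH
  Liam Harris: 46000
  Heidi Jackson: 133000 MATCH
  Frank Smith: 146000 MATCH
  Rosa Brown: 80000

Count: 5

5
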